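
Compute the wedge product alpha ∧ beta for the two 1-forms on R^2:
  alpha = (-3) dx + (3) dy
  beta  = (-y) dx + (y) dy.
alpha ∧ beta = 0

Distribute the wedge, using dx_i ∧ dx_j = -dx_j ∧ dx_i and dx_i ∧ dx_i = 0. For each pair (i, j) with i < j, the coefficient of dx_i ∧ dx_j in alpha ∧ beta is (alpha_i * beta_j - alpha_j * beta_i). Collecting: alpha ∧ beta = 0.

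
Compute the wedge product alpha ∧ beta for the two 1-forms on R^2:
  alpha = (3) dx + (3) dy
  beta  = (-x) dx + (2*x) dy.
alpha ∧ beta = (9*x) dx ∧ dy

Distribute the wedge, using dx_i ∧ dx_j = -dx_j ∧ dx_i and dx_i ∧ dx_i = 0. For each pair (i, j) with i < j, the coefficient of dx_i ∧ dx_j in alpha ∧ beta is (alpha_i * beta_j - alpha_j * beta_i). Collecting: alpha ∧ beta = (9*x) dx ∧ dy.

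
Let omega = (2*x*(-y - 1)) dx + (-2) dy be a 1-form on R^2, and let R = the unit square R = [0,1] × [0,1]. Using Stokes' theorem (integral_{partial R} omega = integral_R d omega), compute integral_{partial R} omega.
integral_(partial R) omega = 1

Stokes: integral_partial_R omega = integral_R d omega with d omega = (∂Q/∂x - ∂P/∂y) dx ∧ dy.
  ∂Q/∂x = 0
  ∂P/∂y = -2*x
  integrand = ∂Q/∂x - ∂P/∂y = 2*x.
Integrating over R: integral_0^1 integral_0^1 (2*x) dx dy = 1.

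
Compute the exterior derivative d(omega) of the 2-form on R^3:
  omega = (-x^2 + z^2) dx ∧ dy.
d(omega) = (2*z) dx ∧ dy ∧ dz

For a 2-form omega = sum_{i<j} g_{ij} dx_i ∧ dx_j, the exterior derivative is
  d(omega) = sum_{i<j} d(g_{ij}) ∧ dx_i ∧ dx_j = sum_{i<j, k} (∂g_{ij}/∂x_k) dx_k ∧ dx_i ∧ dx_j.
Expand each term, using dx_k ∧ dx_i ∧ dx_j = sgn(permutation) dx_{(a)} ∧ dx_{(b)} ∧ dx_{(c)} with (a < b < c) sorted:
  d(-x^2 + z^2) includes (∂/∂z)(-x^2 + z^2) dz = (2*z) dz, which multiplied by dx ∧ dy gives (2*z) dx ∧ dy ∧ dz
Collecting like 3-forms: d(omega) = (2*z) dx ∧ dy ∧ dz.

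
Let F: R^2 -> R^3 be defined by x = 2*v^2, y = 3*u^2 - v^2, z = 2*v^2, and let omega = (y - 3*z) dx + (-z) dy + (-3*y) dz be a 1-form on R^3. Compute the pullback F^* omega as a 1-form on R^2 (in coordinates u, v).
F^* omega = (-12*u*v^2) du + (12*v*(-2*u^2 - v^2)) dv

Using F^*(f dg) = (f ∘ F) d(g ∘ F), substitute each coordinate x_i by F_i(u, v) in f_i, and replace dx_i by d F_i = (∂F_i/∂u) du + (∂F_i/∂v) dv.
  For the x component: f_1(F) = 3*u^2 - 7*v^2; d F_1 = (0) du + (4*v) dv
  For the y component: f_2(F) = -2*v^2; d F_2 = (6*u) du + (-2*v) dv
  For the z component: f_3(F) = -9*u^2 + 3*v^2; d F_3 = (0) du + (4*v) dv
Combining and collecting du, dv coefficients:
  coeff of du: -12*u*v^2
  coeff of dv: 12*v*(-2*u^2 - v^2)
F^* omega = (-12*u*v^2) du + (12*v*(-2*u^2 - v^2)) dv.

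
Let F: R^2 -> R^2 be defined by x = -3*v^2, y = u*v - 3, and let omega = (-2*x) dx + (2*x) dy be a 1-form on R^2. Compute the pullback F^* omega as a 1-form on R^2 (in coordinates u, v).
F^* omega = (-6*v^3) du + (6*v^2*(-u - 6*v)) dv

Using F^*(f dg) = (f ∘ F) d(g ∘ F), substitute each coordinate x_i by F_i(u, v) in f_i, and replace dx_i by d F_i = (∂F_i/∂u) du + (∂F_i/∂v) dv.
  For the x component: f_1(F) = 6*v^2; d F_1 = (0) du + (-6*v) dv
  For the y component: f_2(F) = -6*v^2; d F_2 = (v) du + (u) dv
Combining and collecting du, dv coefficients:
  coeff of du: -6*v^3
  coeff of dv: 6*v^2*(-u - 6*v)
F^* omega = (-6*v^3) du + (6*v^2*(-u - 6*v)) dv.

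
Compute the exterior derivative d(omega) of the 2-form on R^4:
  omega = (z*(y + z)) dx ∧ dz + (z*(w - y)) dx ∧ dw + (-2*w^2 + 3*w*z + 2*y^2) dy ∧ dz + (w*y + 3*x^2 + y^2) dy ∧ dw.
d(omega) = (-z) dx ∧ dy ∧ dz + (6*x + z) dx ∧ dy ∧ dw + (-w + y) dx ∧ dz ∧ dw + (-4*w + 3*z) dy ∧ dz ∧ dw

For a 2-form omega = sum_{i<j} g_{ij} dx_i ∧ dx_j, the exterior derivative is
  d(omega) = sum_{i<j} d(g_{ij}) ∧ dx_i ∧ dx_j = sum_{i<j, k} (∂g_{ij}/∂x_k) dx_k ∧ dx_i ∧ dx_j.
Expand each term, using dx_k ∧ dx_i ∧ dx_j = sgn(permutation) dx_{(a)} ∧ dx_{(b)} ∧ dx_{(c)} with (a < b < c) sorted:
  d(z*(y + z)) includes (∂/∂y)(z*(y + z)) dy = (z) dy, which multiplied by dx ∧ dz gives (-z) dx ∧ dy ∧ dz
  d(z*(w - y)) includes (∂/∂y)(z*(w - y)) dy = (-z) dy, which multiplied by dx ∧ dw gives (z) dx ∧ dy ∧ dw
  d(z*(w - y)) includes (∂/∂z)(z*(w - y)) dz = (w - y) dz, which multiplied by dx ∧ dw gives (-w + y) dx ∧ dz ∧ dw
  d(-2*w^2 + 3*w*z + 2*y^2) includes (∂/∂w)(-2*w^2 + 3*w*z + 2*y^2) dw = (-4*w + 3*z) dw, which multiplied by dy ∧ dz gives (-4*w + 3*z) dy ∧ dz ∧ dw
  d(w*y + 3*x^2 + y^2) includes (∂/∂x)(w*y + 3*x^2 + y^2) dx = (6*x) dx, which multiplied by dy ∧ dw gives (6*x) dx ∧ dy ∧ dw
Collecting like 3-forms: d(omega) = (-z) dx ∧ dy ∧ dz + (6*x + z) dx ∧ dy ∧ dw + (-w + y) dx ∧ dz ∧ dw + (-4*w + 3*z) dy ∧ dz ∧ dw.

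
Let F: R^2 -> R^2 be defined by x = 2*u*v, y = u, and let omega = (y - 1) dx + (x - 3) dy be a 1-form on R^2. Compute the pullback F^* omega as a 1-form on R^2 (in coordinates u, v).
F^* omega = (4*u*v - 2*v - 3) du + (2*u*(u - 1)) dv

Using F^*(f dg) = (f ∘ F) d(g ∘ F), substitute each coordinate x_i by F_i(u, v) in f_i, and replace dx_i by d F_i = (∂F_i/∂u) du + (∂F_i/∂v) dv.
  For the x component: f_1(F) = u - 1; d F_1 = (2*v) du + (2*u) dv
  For the y component: f_2(F) = 2*u*v - 3; d F_2 = (1) du + (0) dv
Combining and collecting du, dv coefficients:
  coeff of du: 4*u*v - 2*v - 3
  coeff of dv: 2*u*(u - 1)
F^* omega = (4*u*v - 2*v - 3) du + (2*u*(u - 1)) dv.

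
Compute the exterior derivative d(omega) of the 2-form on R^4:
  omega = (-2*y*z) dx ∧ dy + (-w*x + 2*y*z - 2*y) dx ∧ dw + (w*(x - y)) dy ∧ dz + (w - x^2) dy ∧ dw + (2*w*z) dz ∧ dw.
d(omega) = (w - 2*y) dx ∧ dy ∧ dz + (-2*x - 2*z + 2) dx ∧ dy ∧ dw + (-2*y) dx ∧ dz ∧ dw + (x - y) dy ∧ dz ∧ dw

For a 2-form omega = sum_{i<j} g_{ij} dx_i ∧ dx_j, the exterior derivative is
  d(omega) = sum_{i<j} d(g_{ij}) ∧ dx_i ∧ dx_j = sum_{i<j, k} (∂g_{ij}/∂x_k) dx_k ∧ dx_i ∧ dx_j.
Expand each term, using dx_k ∧ dx_i ∧ dx_j = sgn(permutation) dx_{(a)} ∧ dx_{(b)} ∧ dx_{(c)} with (a < b < c) sorted:
  d(-2*y*z) includes (∂/∂z)(-2*y*z) dz = (-2*y) dz, which multiplied by dx ∧ dy gives (-2*y) dx ∧ dy ∧ dz
  d(-w*x + 2*y*z - 2*y) includes (∂/∂y)(-w*x + 2*y*z - 2*y) dy = (2*z - 2) dy, which multiplied by dx ∧ dw gives (2 - 2*z) dx ∧ dy ∧ dw
  d(-w*x + 2*y*z - 2*y) includes (∂/∂z)(-w*x + 2*y*z - 2*y) dz = (2*y) dz, which multiplied by dx ∧ dw gives (-2*y) dx ∧ dz ∧ dw
  d(w*(x - y)) includes (∂/∂x)(w*(x - y)) dx = (w) dx, which multiplied by dy ∧ dz gives (w) dx ∧ dy ∧ dz
  d(w*(x - y)) includes (∂/∂w)(w*(x - y)) dw = (x - y) dw, which multiplied by dy ∧ dz gives (x - y) dy ∧ dz ∧ dw
  d(w - x^2) includes (∂/∂x)(w - x^2) dx = (-2*x) dx, which multiplied by dy ∧ dw gives (-2*x) dx ∧ dy ∧ dw
Collecting like 3-forms: d(omega) = (w - 2*y) dx ∧ dy ∧ dz + (-2*x - 2*z + 2) dx ∧ dy ∧ dw + (-2*y) dx ∧ dz ∧ dw + (x - y) dy ∧ dz ∧ dw.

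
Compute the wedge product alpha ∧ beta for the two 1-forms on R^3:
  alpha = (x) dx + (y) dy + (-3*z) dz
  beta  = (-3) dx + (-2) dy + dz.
alpha ∧ beta = (-2*x + 3*y) dx ∧ dy + (x - 9*z) dx ∧ dz + (y - 6*z) dy ∧ dz

Distribute the wedge, using dx_i ∧ dx_j = -dx_j ∧ dx_i and dx_i ∧ dx_i = 0. For each pair (i, j) with i < j, the coefficient of dx_i ∧ dx_j in alpha ∧ beta is (alpha_i * beta_j - alpha_j * beta_i). Collecting: alpha ∧ beta = (-2*x + 3*y) dx ∧ dy + (x - 9*z) dx ∧ dz + (y - 6*z) dy ∧ dz.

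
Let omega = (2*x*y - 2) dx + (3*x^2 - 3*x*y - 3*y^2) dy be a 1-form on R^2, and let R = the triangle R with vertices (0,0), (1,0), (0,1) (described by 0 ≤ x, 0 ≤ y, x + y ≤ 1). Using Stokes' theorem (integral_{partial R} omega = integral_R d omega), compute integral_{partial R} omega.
integral_(partial R) omega = 1/6

Stokes: integral_partial_R omega = integral_R d omega with d omega = (∂Q/∂x - ∂P/∂y) dx ∧ dy.
  ∂Q/∂x = 6*x - 3*y
  ∂P/∂y = 2*x
  integrand = ∂Q/∂x - ∂P/∂y = 4*x - 3*y.
Integrating over R: integral_0^1 integral_0^{1-x} (4*x - 3*y) dy dx = 1/6.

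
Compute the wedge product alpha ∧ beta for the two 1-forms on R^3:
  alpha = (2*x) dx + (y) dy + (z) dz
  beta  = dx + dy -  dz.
alpha ∧ beta = (2*x - y) dx ∧ dy + (-2*x - z) dx ∧ dz + (-y - z) dy ∧ dz

Distribute the wedge, using dx_i ∧ dx_j = -dx_j ∧ dx_i and dx_i ∧ dx_i = 0. For each pair (i, j) with i < j, the coefficient of dx_i ∧ dx_j in alpha ∧ beta is (alpha_i * beta_j - alpha_j * beta_i). Collecting: alpha ∧ beta = (2*x - y) dx ∧ dy + (-2*x - z) dx ∧ dz + (-y - z) dy ∧ dz.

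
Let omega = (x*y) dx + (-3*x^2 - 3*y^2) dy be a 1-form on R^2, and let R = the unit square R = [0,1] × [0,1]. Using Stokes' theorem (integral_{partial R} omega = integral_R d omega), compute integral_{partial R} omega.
integral_(partial R) omega = -7/2

Stokes: integral_partial_R omega = integral_R d omega with d omega = (∂Q/∂x - ∂P/∂y) dx ∧ dy.
  ∂Q/∂x = -6*x
  ∂P/∂y = x
  integrand = ∂Q/∂x - ∂P/∂y = -7*x.
Integrating over R: integral_0^1 integral_0^1 (-7*x) dx dy = -7/2.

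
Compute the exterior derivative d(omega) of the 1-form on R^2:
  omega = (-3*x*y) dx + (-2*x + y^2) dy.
d(omega) = (3*x - 2) dx ∧ dy

For a 1-form omega = sum_i f_i dx_i, the exterior derivative is
  d(omega) = sum_{i < j} (∂f_j/∂x_i - ∂f_i/∂x_j) dx_i ∧ dx_j.
  coefficient of dx ∧ dy: ∂f_2/∂x - ∂f_1/∂y = ∂(-2*x + y^2)/∂x - ∂(-3*x*y)/∂y = 3*x - 2
Assembling: d(omega) = (3*x - 2) dx ∧ dy.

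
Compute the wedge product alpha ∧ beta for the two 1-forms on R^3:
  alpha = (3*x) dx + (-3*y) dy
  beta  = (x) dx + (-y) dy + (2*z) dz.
alpha ∧ beta = (6*x*z) dx ∧ dz + (-6*y*z) dy ∧ dz

Distribute the wedge, using dx_i ∧ dx_j = -dx_j ∧ dx_i and dx_i ∧ dx_i = 0. For each pair (i, j) with i < j, the coefficient of dx_i ∧ dx_j in alpha ∧ beta is (alpha_i * beta_j - alpha_j * beta_i). Collecting: alpha ∧ beta = (6*x*z) dx ∧ dz + (-6*y*z) dy ∧ dz.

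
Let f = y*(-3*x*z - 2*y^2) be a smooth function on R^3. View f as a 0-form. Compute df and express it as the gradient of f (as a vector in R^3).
df = (-3*y*z) dx + (-3*x*z - 6*y^2) dy + (-3*x*y) dz; grad f = (-3*y*z, -3*x*z - 6*y^2, -3*x*y)

For a 0-form f, d f = (∂f/∂x) dx + (∂f/∂y) dy + (∂f/∂z) dz. The components of the vector representation are exactly the entries of grad f in Cartesian coordinates:
  ∂f/∂x = -3*y*z
  ∂f/∂y = -3*x*z - 6*y^2
  ∂f/∂z = -3*x*y.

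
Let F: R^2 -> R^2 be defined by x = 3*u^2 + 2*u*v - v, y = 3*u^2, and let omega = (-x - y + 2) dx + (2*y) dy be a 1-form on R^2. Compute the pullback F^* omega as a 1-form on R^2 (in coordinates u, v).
F^* omega = (-24*u^2*v - 4*u*v^2 + 6*u*v + 12*u + 2*v^2 + 4*v) du + (-12*u^3 - 4*u^2*v + 6*u^2 + 4*u*v + 4*u - v - 2) dv

Using F^*(f dg) = (f ∘ F) d(g ∘ F), substitute each coordinate x_i by F_i(u, v) in f_i, and replace dx_i by d F_i = (∂F_i/∂u) du + (∂F_i/∂v) dv.
  For the x component: f_1(F) = -6*u^2 - 2*u*v + v + 2; d F_1 = (6*u + 2*v) du + (2*u - 1) dv
  For the y component: f_2(F) = 6*u^2; d F_2 = (6*u) du + (0) dv
Combining and collecting du, dv coefficients:
  coeff of du: -24*u^2*v - 4*u*v^2 + 6*u*v + 12*u + 2*v^2 + 4*v
  coeff of dv: -12*u^3 - 4*u^2*v + 6*u^2 + 4*u*v + 4*u - v - 2
F^* omega = (-24*u^2*v - 4*u*v^2 + 6*u*v + 12*u + 2*v^2 + 4*v) du + (-12*u^3 - 4*u^2*v + 6*u^2 + 4*u*v + 4*u - v - 2) dv.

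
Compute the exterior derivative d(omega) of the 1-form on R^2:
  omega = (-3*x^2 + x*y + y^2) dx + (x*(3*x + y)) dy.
d(omega) = (5*x - y) dx ∧ dy

For a 1-form omega = sum_i f_i dx_i, the exterior derivative is
  d(omega) = sum_{i < j} (∂f_j/∂x_i - ∂f_i/∂x_j) dx_i ∧ dx_j.
  coefficient of dx ∧ dy: ∂f_2/∂x - ∂f_1/∂y = ∂(x*(3*x + y))/∂x - ∂(-3*x^2 + x*y + y^2)/∂y = 5*x - y
Assembling: d(omega) = (5*x - y) dx ∧ dy.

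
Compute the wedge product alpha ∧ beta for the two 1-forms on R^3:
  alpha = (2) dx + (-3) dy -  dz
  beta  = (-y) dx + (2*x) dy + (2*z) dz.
alpha ∧ beta = (4*x - 3*y) dx ∧ dy + (-y + 4*z) dx ∧ dz + (2*x - 6*z) dy ∧ dz

Distribute the wedge, using dx_i ∧ dx_j = -dx_j ∧ dx_i and dx_i ∧ dx_i = 0. For each pair (i, j) with i < j, the coefficient of dx_i ∧ dx_j in alpha ∧ beta is (alpha_i * beta_j - alpha_j * beta_i). Collecting: alpha ∧ beta = (4*x - 3*y) dx ∧ dy + (-y + 4*z) dx ∧ dz + (2*x - 6*z) dy ∧ dz.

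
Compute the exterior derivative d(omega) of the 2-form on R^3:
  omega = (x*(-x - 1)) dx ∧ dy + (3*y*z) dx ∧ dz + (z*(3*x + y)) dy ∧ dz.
d(omega) = 0

For a 2-form omega = sum_{i<j} g_{ij} dx_i ∧ dx_j, the exterior derivative is
  d(omega) = sum_{i<j} d(g_{ij}) ∧ dx_i ∧ dx_j = sum_{i<j, k} (∂g_{ij}/∂x_k) dx_k ∧ dx_i ∧ dx_j.
Expand each term, using dx_k ∧ dx_i ∧ dx_j = sgn(permutation) dx_{(a)} ∧ dx_{(b)} ∧ dx_{(c)} with (a < b < c) sorted:
  d(3*y*z) includes (∂/∂y)(3*y*z) dy = (3*z) dy, which multiplied by dx ∧ dz gives (-3*z) dx ∧ dy ∧ dz
  d(z*(3*x + y)) includes (∂/∂x)(z*(3*x + y)) dx = (3*z) dx, which multiplied by dy ∧ dz gives (3*z) dx ∧ dy ∧ dz
Collecting like 3-forms: d(omega) = 0.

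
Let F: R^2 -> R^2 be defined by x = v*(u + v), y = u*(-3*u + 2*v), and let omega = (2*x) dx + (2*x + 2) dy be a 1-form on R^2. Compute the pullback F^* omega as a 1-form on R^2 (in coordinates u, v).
F^* omega = (-12*u^2*v - 6*u*v^2 - 12*u + 6*v^3 + 4*v) du + (6*u^2*v + 10*u*v^2 + 4*u + 4*v^3) dv

Using F^*(f dg) = (f ∘ F) d(g ∘ F), substitute each coordinate x_i by F_i(u, v) in f_i, and replace dx_i by d F_i = (∂F_i/∂u) du + (∂F_i/∂v) dv.
  For the x component: f_1(F) = 2*v*(u + v); d F_1 = (v) du + (u + 2*v) dv
  For the y component: f_2(F) = 2*u*v + 2*v^2 + 2; d F_2 = (-6*u + 2*v) du + (2*u) dv
Combining and collecting du, dv coefficients:
  coeff of du: -12*u^2*v - 6*u*v^2 - 12*u + 6*v^3 + 4*v
  coeff of dv: 6*u^2*v + 10*u*v^2 + 4*u + 4*v^3
F^* omega = (-12*u^2*v - 6*u*v^2 - 12*u + 6*v^3 + 4*v) du + (6*u^2*v + 10*u*v^2 + 4*u + 4*v^3) dv.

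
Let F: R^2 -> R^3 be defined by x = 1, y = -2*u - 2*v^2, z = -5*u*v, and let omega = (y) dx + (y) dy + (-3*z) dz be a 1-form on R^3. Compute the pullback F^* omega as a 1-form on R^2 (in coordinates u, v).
F^* omega = (-75*u*v^2 + 4*u + 4*v^2) du + (v*(-75*u^2 + 8*u + 8*v^2)) dv

Using F^*(f dg) = (f ∘ F) d(g ∘ F), substitute each coordinate x_i by F_i(u, v) in f_i, and replace dx_i by d F_i = (∂F_i/∂u) du + (∂F_i/∂v) dv.
  For the x component: f_1(F) = -2*u - 2*v^2; d F_1 = (0) du + (0) dv
  For the y component: f_2(F) = -2*u - 2*v^2; d F_2 = (-2) du + (-4*v) dv
  For the z component: f_3(F) = 15*u*v; d F_3 = (-5*v) du + (-5*u) dv
Combining and collecting du, dv coefficients:
  coeff of du: -75*u*v^2 + 4*u + 4*v^2
  coeff of dv: v*(-75*u^2 + 8*u + 8*v^2)
F^* omega = (-75*u*v^2 + 4*u + 4*v^2) du + (v*(-75*u^2 + 8*u + 8*v^2)) dv.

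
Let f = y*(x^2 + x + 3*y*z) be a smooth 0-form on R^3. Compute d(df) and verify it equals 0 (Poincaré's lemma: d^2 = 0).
d(df) = 0

Step 1: df = sum_i (∂f/∂x_i) dx_i = (y*(2*x + 1)) dx + (x^2 + x + 6*y*z) dy + (3*y^2) dz.
Step 2: Apply d again. Using the 1-form formula, the coefficient of dx ∧ dy in d(df) is ∂^2 f/∂x ∂y - ∂^2 f/∂y ∂x = (2*x + 1) - (2*x + 1) = 0 (equality of mixed partials for smooth f).
Similarly for dx ∧ dz and dy ∧ dz — all coefficients vanish. So d(df) = 0.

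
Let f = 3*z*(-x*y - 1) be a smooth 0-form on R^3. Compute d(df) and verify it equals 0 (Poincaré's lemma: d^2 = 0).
d(df) = 0

Step 1: df = sum_i (∂f/∂x_i) dx_i = (-3*y*z) dx + (-3*x*z) dy + (-3*x*y - 3) dz.
Step 2: Apply d again. Using the 1-form formula, the coefficient of dx ∧ dy in d(df) is ∂^2 f/∂x ∂y - ∂^2 f/∂y ∂x = (-3*z) - (-3*z) = 0 (equality of mixed partials for smooth f).
Similarly for dx ∧ dz and dy ∧ dz — all coefficients vanish. So d(df) = 0.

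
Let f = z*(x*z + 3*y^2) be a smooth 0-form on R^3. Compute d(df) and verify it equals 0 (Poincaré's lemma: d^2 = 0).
d(df) = 0

Step 1: df = sum_i (∂f/∂x_i) dx_i = (z^2) dx + (6*y*z) dy + (2*x*z + 3*y^2) dz.
Step 2: Apply d again. Using the 1-form formula, the coefficient of dx ∧ dy in d(df) is ∂^2 f/∂x ∂y - ∂^2 f/∂y ∂x = (0) - (0) = 0 (equality of mixed partials for smooth f).
Similarly for dx ∧ dz and dy ∧ dz — all coefficients vanish. So d(df) = 0.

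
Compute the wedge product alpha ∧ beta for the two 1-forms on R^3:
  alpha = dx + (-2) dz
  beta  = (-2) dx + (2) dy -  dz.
alpha ∧ beta = (2) dx ∧ dy + (-5) dx ∧ dz + (4) dy ∧ dz

Distribute the wedge, using dx_i ∧ dx_j = -dx_j ∧ dx_i and dx_i ∧ dx_i = 0. For each pair (i, j) with i < j, the coefficient of dx_i ∧ dx_j in alpha ∧ beta is (alpha_i * beta_j - alpha_j * beta_i). Collecting: alpha ∧ beta = (2) dx ∧ dy + (-5) dx ∧ dz + (4) dy ∧ dz.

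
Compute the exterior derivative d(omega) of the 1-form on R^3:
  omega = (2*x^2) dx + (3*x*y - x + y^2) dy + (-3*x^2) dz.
d(omega) = (3*y - 1) dx ∧ dy + (-6*x) dx ∧ dz

For a 1-form omega = sum_i f_i dx_i, the exterior derivative is
  d(omega) = sum_{i < j} (∂f_j/∂x_i - ∂f_i/∂x_j) dx_i ∧ dx_j.
  coefficient of dx ∧ dy: ∂f_2/∂x - ∂f_1/∂y = ∂(3*x*y - x + y^2)/∂x - ∂(2*x^2)/∂y = 3*y - 1
  coefficient of dx ∧ dz: ∂f_3/∂x - ∂f_1/∂z = ∂(-3*x^2)/∂x - ∂(2*x^2)/∂z = -6*x
Assembling: d(omega) = (3*y - 1) dx ∧ dy + (-6*x) dx ∧ dz.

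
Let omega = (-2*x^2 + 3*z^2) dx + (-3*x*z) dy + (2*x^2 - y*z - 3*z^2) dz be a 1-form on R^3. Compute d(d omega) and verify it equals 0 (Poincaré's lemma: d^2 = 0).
d(d omega) = 0

Step 1: d omega = sum_{i<j} (∂f_j/∂x_i - ∂f_i/∂x_j) dx_i ∧ dx_j:
  coeff of dx ∧ dy: -3*z
  coeff of dx ∧ dz: 4*x - 6*z
  coeff of dy ∧ dz: 3*x - z
Step 2: Apply d again to each 2-form coefficient. The only possible 3-form in R^3 is dx ∧ dy ∧ dz, with coefficient
  ∂(coeff of dy∧dz)/∂x - ∂(coeff of dx∧dz)/∂y + ∂(coeff of dx∧dy)/∂z
  = ∂/∂x (3*x - z) - ∂/∂y (4*x - 6*z) + ∂/∂z (-3*z).
Each of these terms simplifies to sums of mixed partials that cancel in pairs. The result is 0 (by equality of mixed partials for smooth functions — Schwarz / Clairaut).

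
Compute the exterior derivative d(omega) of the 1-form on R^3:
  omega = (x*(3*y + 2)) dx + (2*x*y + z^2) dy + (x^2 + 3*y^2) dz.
d(omega) = (-3*x + 2*y) dx ∧ dy + (2*x) dx ∧ dz + (6*y - 2*z) dy ∧ dz

For a 1-form omega = sum_i f_i dx_i, the exterior derivative is
  d(omega) = sum_{i < j} (∂f_j/∂x_i - ∂f_i/∂x_j) dx_i ∧ dx_j.
  coefficient of dx ∧ dy: ∂f_2/∂x - ∂f_1/∂y = ∂(2*x*y + z^2)/∂x - ∂(x*(3*y + 2))/∂y = -3*x + 2*y
  coefficient of dx ∧ dz: ∂f_3/∂x - ∂f_1/∂z = ∂(x^2 + 3*y^2)/∂x - ∂(x*(3*y + 2))/∂z = 2*x
  coefficient of dy ∧ dz: ∂f_3/∂y - ∂f_2/∂z = ∂(x^2 + 3*y^2)/∂y - ∂(2*x*y + z^2)/∂z = 6*y - 2*z
Assembling: d(omega) = (-3*x + 2*y) dx ∧ dy + (2*x) dx ∧ dz + (6*y - 2*z) dy ∧ dz.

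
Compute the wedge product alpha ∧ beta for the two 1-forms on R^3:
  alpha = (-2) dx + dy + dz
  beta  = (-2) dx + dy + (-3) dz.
alpha ∧ beta = (8) dx ∧ dz + (-4) dy ∧ dz

Distribute the wedge, using dx_i ∧ dx_j = -dx_j ∧ dx_i and dx_i ∧ dx_i = 0. For each pair (i, j) with i < j, the coefficient of dx_i ∧ dx_j in alpha ∧ beta is (alpha_i * beta_j - alpha_j * beta_i). Collecting: alpha ∧ beta = (8) dx ∧ dz + (-4) dy ∧ dz.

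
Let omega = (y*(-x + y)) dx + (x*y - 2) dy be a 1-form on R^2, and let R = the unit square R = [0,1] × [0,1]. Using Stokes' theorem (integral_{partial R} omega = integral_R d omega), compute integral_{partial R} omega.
integral_(partial R) omega = 0

Stokes: integral_partial_R omega = integral_R d omega with d omega = (∂Q/∂x - ∂P/∂y) dx ∧ dy.
  ∂Q/∂x = y
  ∂P/∂y = -x + 2*y
  integrand = ∂Q/∂x - ∂P/∂y = x - y.
Integrating over R: integral_0^1 integral_0^1 (x - y) dx dy = 0.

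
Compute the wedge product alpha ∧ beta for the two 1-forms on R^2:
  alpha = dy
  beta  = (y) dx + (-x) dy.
alpha ∧ beta = (-y) dx ∧ dy

Distribute the wedge, using dx_i ∧ dx_j = -dx_j ∧ dx_i and dx_i ∧ dx_i = 0. For each pair (i, j) with i < j, the coefficient of dx_i ∧ dx_j in alpha ∧ beta is (alpha_i * beta_j - alpha_j * beta_i). Collecting: alpha ∧ beta = (-y) dx ∧ dy.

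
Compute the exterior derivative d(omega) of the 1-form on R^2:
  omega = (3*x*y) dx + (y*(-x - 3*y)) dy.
d(omega) = (-3*x - y) dx ∧ dy

For a 1-form omega = sum_i f_i dx_i, the exterior derivative is
  d(omega) = sum_{i < j} (∂f_j/∂x_i - ∂f_i/∂x_j) dx_i ∧ dx_j.
  coefficient of dx ∧ dy: ∂f_2/∂x - ∂f_1/∂y = ∂(y*(-x - 3*y))/∂x - ∂(3*x*y)/∂y = -3*x - y
Assembling: d(omega) = (-3*x - y) dx ∧ dy.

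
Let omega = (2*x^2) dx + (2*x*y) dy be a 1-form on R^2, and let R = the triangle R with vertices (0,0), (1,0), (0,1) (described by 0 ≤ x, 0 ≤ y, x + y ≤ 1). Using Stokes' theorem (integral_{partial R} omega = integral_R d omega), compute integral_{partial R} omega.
integral_(partial R) omega = 1/3

Stokes: integral_partial_R omega = integral_R d omega with d omega = (∂Q/∂x - ∂P/∂y) dx ∧ dy.
  ∂Q/∂x = 2*y
  ∂P/∂y = 0
  integrand = ∂Q/∂x - ∂P/∂y = 2*y.
Integrating over R: integral_0^1 integral_0^{1-x} (2*y) dy dx = 1/3.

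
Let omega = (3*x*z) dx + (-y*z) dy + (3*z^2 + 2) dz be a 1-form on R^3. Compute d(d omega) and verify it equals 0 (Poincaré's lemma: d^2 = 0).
d(d omega) = 0

Step 1: d omega = sum_{i<j} (∂f_j/∂x_i - ∂f_i/∂x_j) dx_i ∧ dx_j:
  coeff of dx ∧ dy: 0
  coeff of dx ∧ dz: -3*x
  coeff of dy ∧ dz: y
Step 2: Apply d again to each 2-form coefficient. The only possible 3-form in R^3 is dx ∧ dy ∧ dz, with coefficient
  ∂(coeff of dy∧dz)/∂x - ∂(coeff of dx∧dz)/∂y + ∂(coeff of dx∧dy)/∂z
  = ∂/∂x (y) - ∂/∂y (-3*x) + ∂/∂z (0).
Each of these terms simplifies to sums of mixed partials that cancel in pairs. The result is 0 (by equality of mixed partials for smooth functions — Schwarz / Clairaut).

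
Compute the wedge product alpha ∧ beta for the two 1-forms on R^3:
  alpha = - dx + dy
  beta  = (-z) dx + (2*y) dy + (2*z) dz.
alpha ∧ beta = (-2*y + z) dx ∧ dy + (-2*z) dx ∧ dz + (2*z) dy ∧ dz

Distribute the wedge, using dx_i ∧ dx_j = -dx_j ∧ dx_i and dx_i ∧ dx_i = 0. For each pair (i, j) with i < j, the coefficient of dx_i ∧ dx_j in alpha ∧ beta is (alpha_i * beta_j - alpha_j * beta_i). Collecting: alpha ∧ beta = (-2*y + z) dx ∧ dy + (-2*z) dx ∧ dz + (2*z) dy ∧ dz.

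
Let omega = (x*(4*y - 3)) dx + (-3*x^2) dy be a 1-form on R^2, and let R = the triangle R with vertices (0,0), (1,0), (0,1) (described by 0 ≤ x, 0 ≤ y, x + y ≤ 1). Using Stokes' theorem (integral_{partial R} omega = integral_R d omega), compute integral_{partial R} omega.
integral_(partial R) omega = -5/3

Stokes: integral_partial_R omega = integral_R d omega with d omega = (∂Q/∂x - ∂P/∂y) dx ∧ dy.
  ∂Q/∂x = -6*x
  ∂P/∂y = 4*x
  integrand = ∂Q/∂x - ∂P/∂y = -10*x.
Integrating over R: integral_0^1 integral_0^{1-x} (-10*x) dy dx = -5/3.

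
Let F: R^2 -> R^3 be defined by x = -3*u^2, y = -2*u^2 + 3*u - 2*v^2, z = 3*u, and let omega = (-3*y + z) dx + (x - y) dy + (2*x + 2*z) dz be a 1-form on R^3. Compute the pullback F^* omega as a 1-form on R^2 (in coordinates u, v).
F^* omega = (-32*u^3 + 27*u^2 - 44*u*v^2 + 9*u + 6*v^2) du + (4*v*(u^2 + 3*u - 2*v^2)) dv

Using F^*(f dg) = (f ∘ F) d(g ∘ F), substitute each coordinate x_i by F_i(u, v) in f_i, and replace dx_i by d F_i = (∂F_i/∂u) du + (∂F_i/∂v) dv.
  For the x component: f_1(F) = 6*u^2 - 6*u + 6*v^2; d F_1 = (-6*u) du + (0) dv
  For the y component: f_2(F) = -u^2 - 3*u + 2*v^2; d F_2 = (3 - 4*u) du + (-4*v) dv
  For the z component: f_3(F) = 6*u*(1 - u); d F_3 = (3) du + (0) dv
Combining and collecting du, dv coefficients:
  coeff of du: -32*u^3 + 27*u^2 - 44*u*v^2 + 9*u + 6*v^2
  coeff of dv: 4*v*(u^2 + 3*u - 2*v^2)
F^* omega = (-32*u^3 + 27*u^2 - 44*u*v^2 + 9*u + 6*v^2) du + (4*v*(u^2 + 3*u - 2*v^2)) dv.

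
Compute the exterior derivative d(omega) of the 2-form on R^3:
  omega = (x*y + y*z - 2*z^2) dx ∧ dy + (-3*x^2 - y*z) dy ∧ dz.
d(omega) = (-6*x + y - 4*z) dx ∧ dy ∧ dz

For a 2-form omega = sum_{i<j} g_{ij} dx_i ∧ dx_j, the exterior derivative is
  d(omega) = sum_{i<j} d(g_{ij}) ∧ dx_i ∧ dx_j = sum_{i<j, k} (∂g_{ij}/∂x_k) dx_k ∧ dx_i ∧ dx_j.
Expand each term, using dx_k ∧ dx_i ∧ dx_j = sgn(permutation) dx_{(a)} ∧ dx_{(b)} ∧ dx_{(c)} with (a < b < c) sorted:
  d(x*y + y*z - 2*z^2) includes (∂/∂z)(x*y + y*z - 2*z^2) dz = (y - 4*z) dz, which multiplied by dx ∧ dy gives (y - 4*z) dx ∧ dy ∧ dz
  d(-3*x^2 - y*z) includes (∂/∂x)(-3*x^2 - y*z) dx = (-6*x) dx, which multiplied by dy ∧ dz gives (-6*x) dx ∧ dy ∧ dz
Collecting like 3-forms: d(omega) = (-6*x + y - 4*z) dx ∧ dy ∧ dz.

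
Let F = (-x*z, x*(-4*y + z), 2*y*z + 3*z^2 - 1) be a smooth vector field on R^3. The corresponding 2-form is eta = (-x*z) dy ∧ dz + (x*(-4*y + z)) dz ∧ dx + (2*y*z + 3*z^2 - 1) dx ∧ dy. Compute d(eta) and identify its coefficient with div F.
d(eta) = (-4*x + 2*y + 5*z) dx ∧ dy ∧ dz; div F = -4*x + 2*y + 5*z

For a 2-form in R^3 of the form above, applying d gives a 3-form with coefficient ∂P/∂x + ∂Q/∂y + ∂R/∂z:
  ∂P/∂x = -z
  ∂Q/∂y = -4*x
  ∂R/∂z = 2*y + 6*z
Sum = -4*x + 2*y + 5*z, which is exactly div F.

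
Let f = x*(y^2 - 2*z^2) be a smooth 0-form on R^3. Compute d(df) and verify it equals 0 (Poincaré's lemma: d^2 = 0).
d(df) = 0

Step 1: df = sum_i (∂f/∂x_i) dx_i = (y^2 - 2*z^2) dx + (2*x*y) dy + (-4*x*z) dz.
Step 2: Apply d again. Using the 1-form formula, the coefficient of dx ∧ dy in d(df) is ∂^2 f/∂x ∂y - ∂^2 f/∂y ∂x = (2*y) - (2*y) = 0 (equality of mixed partials for smooth f).
Similarly for dx ∧ dz and dy ∧ dz — all coefficients vanish. So d(df) = 0.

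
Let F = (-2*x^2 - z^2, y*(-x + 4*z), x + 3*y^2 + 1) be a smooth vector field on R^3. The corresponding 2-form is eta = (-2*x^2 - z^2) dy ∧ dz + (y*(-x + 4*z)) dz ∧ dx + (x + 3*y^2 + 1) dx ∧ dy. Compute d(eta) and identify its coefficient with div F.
d(eta) = (-5*x + 4*z) dx ∧ dy ∧ dz; div F = -5*x + 4*z

For a 2-form in R^3 of the form above, applying d gives a 3-form with coefficient ∂P/∂x + ∂Q/∂y + ∂R/∂z:
  ∂P/∂x = -4*x
  ∂Q/∂y = -x + 4*z
  ∂R/∂z = 0
Sum = -5*x + 4*z, which is exactly div F.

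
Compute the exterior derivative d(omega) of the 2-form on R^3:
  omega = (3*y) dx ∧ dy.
d(omega) = 0

For a 2-form omega = sum_{i<j} g_{ij} dx_i ∧ dx_j, the exterior derivative is
  d(omega) = sum_{i<j} d(g_{ij}) ∧ dx_i ∧ dx_j = sum_{i<j, k} (∂g_{ij}/∂x_k) dx_k ∧ dx_i ∧ dx_j.
Expand each term, using dx_k ∧ dx_i ∧ dx_j = sgn(permutation) dx_{(a)} ∧ dx_{(b)} ∧ dx_{(c)} with (a < b < c) sorted:

Collecting like 3-forms: d(omega) = 0.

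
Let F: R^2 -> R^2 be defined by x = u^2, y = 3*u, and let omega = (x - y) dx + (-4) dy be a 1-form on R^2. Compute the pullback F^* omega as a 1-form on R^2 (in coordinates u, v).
F^* omega = (2*u^3 - 6*u^2 - 12) du

Using F^*(f dg) = (f ∘ F) d(g ∘ F), substitute each coordinate x_i by F_i(u, v) in f_i, and replace dx_i by d F_i = (∂F_i/∂u) du + (∂F_i/∂v) dv.
  For the x component: f_1(F) = u*(u - 3); d F_1 = (2*u) du + (0) dv
  For the y component: f_2(F) = -4; d F_2 = (3) du + (0) dv
Combining and collecting du, dv coefficients:
  coeff of du: 2*u^3 - 6*u^2 - 12
  coeff of dv: 0
F^* omega = (2*u^3 - 6*u^2 - 12) du.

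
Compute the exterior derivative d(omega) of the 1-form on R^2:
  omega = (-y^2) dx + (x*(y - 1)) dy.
d(omega) = (3*y - 1) dx ∧ dy

For a 1-form omega = sum_i f_i dx_i, the exterior derivative is
  d(omega) = sum_{i < j} (∂f_j/∂x_i - ∂f_i/∂x_j) dx_i ∧ dx_j.
  coefficient of dx ∧ dy: ∂f_2/∂x - ∂f_1/∂y = ∂(x*(y - 1))/∂x - ∂(-y^2)/∂y = 3*y - 1
Assembling: d(omega) = (3*y - 1) dx ∧ dy.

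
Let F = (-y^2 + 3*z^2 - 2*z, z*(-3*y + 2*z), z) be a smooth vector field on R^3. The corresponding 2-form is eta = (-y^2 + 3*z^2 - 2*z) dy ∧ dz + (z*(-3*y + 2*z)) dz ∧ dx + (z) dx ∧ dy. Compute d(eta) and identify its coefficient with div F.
d(eta) = (1 - 3*z) dx ∧ dy ∧ dz; div F = 1 - 3*z

For a 2-form in R^3 of the form above, applying d gives a 3-form with coefficient ∂P/∂x + ∂Q/∂y + ∂R/∂z:
  ∂P/∂x = 0
  ∂Q/∂y = -3*z
  ∂R/∂z = 1
Sum = 1 - 3*z, which is exactly div F.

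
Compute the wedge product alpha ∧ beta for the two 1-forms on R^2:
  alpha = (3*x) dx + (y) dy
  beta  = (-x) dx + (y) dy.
alpha ∧ beta = (4*x*y) dx ∧ dy

Distribute the wedge, using dx_i ∧ dx_j = -dx_j ∧ dx_i and dx_i ∧ dx_i = 0. For each pair (i, j) with i < j, the coefficient of dx_i ∧ dx_j in alpha ∧ beta is (alpha_i * beta_j - alpha_j * beta_i). Collecting: alpha ∧ beta = (4*x*y) dx ∧ dy.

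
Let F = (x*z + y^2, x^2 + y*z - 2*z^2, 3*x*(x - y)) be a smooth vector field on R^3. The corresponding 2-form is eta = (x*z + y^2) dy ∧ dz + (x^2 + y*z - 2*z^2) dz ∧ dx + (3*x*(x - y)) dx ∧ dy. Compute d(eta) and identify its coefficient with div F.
d(eta) = (2*z) dx ∧ dy ∧ dz; div F = 2*z

For a 2-form in R^3 of the form above, applying d gives a 3-form with coefficient ∂P/∂x + ∂Q/∂y + ∂R/∂z:
  ∂P/∂x = z
  ∂Q/∂y = z
  ∂R/∂z = 0
Sum = 2*z, which is exactly div F.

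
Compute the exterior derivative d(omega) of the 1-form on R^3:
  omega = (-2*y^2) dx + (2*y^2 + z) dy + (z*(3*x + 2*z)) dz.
d(omega) = (4*y) dx ∧ dy + (3*z) dx ∧ dz + (-1) dy ∧ dz

For a 1-form omega = sum_i f_i dx_i, the exterior derivative is
  d(omega) = sum_{i < j} (∂f_j/∂x_i - ∂f_i/∂x_j) dx_i ∧ dx_j.
  coefficient of dx ∧ dy: ∂f_2/∂x - ∂f_1/∂y = ∂(2*y^2 + z)/∂x - ∂(-2*y^2)/∂y = 4*y
  coefficient of dx ∧ dz: ∂f_3/∂x - ∂f_1/∂z = ∂(z*(3*x + 2*z))/∂x - ∂(-2*y^2)/∂z = 3*z
  coefficient of dy ∧ dz: ∂f_3/∂y - ∂f_2/∂z = ∂(z*(3*x + 2*z))/∂y - ∂(2*y^2 + z)/∂z = -1
Assembling: d(omega) = (4*y) dx ∧ dy + (3*z) dx ∧ dz + (-1) dy ∧ dz.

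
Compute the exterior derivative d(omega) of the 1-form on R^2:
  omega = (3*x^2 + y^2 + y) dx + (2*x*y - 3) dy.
d(omega) = (-1) dx ∧ dy

For a 1-form omega = sum_i f_i dx_i, the exterior derivative is
  d(omega) = sum_{i < j} (∂f_j/∂x_i - ∂f_i/∂x_j) dx_i ∧ dx_j.
  coefficient of dx ∧ dy: ∂f_2/∂x - ∂f_1/∂y = ∂(2*x*y - 3)/∂x - ∂(3*x^2 + y^2 + y)/∂y = -1
Assembling: d(omega) = (-1) dx ∧ dy.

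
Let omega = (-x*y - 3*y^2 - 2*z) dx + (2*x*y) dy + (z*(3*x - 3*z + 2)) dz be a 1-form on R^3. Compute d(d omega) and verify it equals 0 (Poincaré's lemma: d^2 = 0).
d(d omega) = 0

Step 1: d omega = sum_{i<j} (∂f_j/∂x_i - ∂f_i/∂x_j) dx_i ∧ dx_j:
  coeff of dx ∧ dy: x + 8*y
  coeff of dx ∧ dz: 3*z + 2
  coeff of dy ∧ dz: 0
Step 2: Apply d again to each 2-form coefficient. The only possible 3-form in R^3 is dx ∧ dy ∧ dz, with coefficient
  ∂(coeff of dy∧dz)/∂x - ∂(coeff of dx∧dz)/∂y + ∂(coeff of dx∧dy)/∂z
  = ∂/∂x (0) - ∂/∂y (3*z + 2) + ∂/∂z (x + 8*y).
Each of these terms simplifies to sums of mixed partials that cancel in pairs. The result is 0 (by equality of mixed partials for smooth functions — Schwarz / Clairaut).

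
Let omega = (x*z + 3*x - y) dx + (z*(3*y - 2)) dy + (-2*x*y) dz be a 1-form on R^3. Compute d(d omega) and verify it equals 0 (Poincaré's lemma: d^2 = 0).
d(d omega) = 0

Step 1: d omega = sum_{i<j} (∂f_j/∂x_i - ∂f_i/∂x_j) dx_i ∧ dx_j:
  coeff of dx ∧ dy: 1
  coeff of dx ∧ dz: -x - 2*y
  coeff of dy ∧ dz: -2*x - 3*y + 2
Step 2: Apply d again to each 2-form coefficient. The only possible 3-form in R^3 is dx ∧ dy ∧ dz, with coefficient
  ∂(coeff of dy∧dz)/∂x - ∂(coeff of dx∧dz)/∂y + ∂(coeff of dx∧dy)/∂z
  = ∂/∂x (-2*x - 3*y + 2) - ∂/∂y (-x - 2*y) + ∂/∂z (1).
Each of these terms simplifies to sums of mixed partials that cancel in pairs. The result is 0 (by equality of mixed partials for smooth functions — Schwarz / Clairaut).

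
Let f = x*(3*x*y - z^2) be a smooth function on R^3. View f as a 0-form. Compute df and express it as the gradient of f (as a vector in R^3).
df = (6*x*y - z^2) dx + (3*x^2) dy + (-2*x*z) dz; grad f = (6*x*y - z^2, 3*x^2, -2*x*z)

For a 0-form f, d f = (∂f/∂x) dx + (∂f/∂y) dy + (∂f/∂z) dz. The components of the vector representation are exactly the entries of grad f in Cartesian coordinates:
  ∂f/∂x = 6*x*y - z^2
  ∂f/∂y = 3*x^2
  ∂f/∂z = -2*x*z.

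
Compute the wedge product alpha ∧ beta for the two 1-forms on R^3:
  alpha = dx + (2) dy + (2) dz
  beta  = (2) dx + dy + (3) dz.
alpha ∧ beta = (-3) dx ∧ dy + (-1) dx ∧ dz + (4) dy ∧ dz

Distribute the wedge, using dx_i ∧ dx_j = -dx_j ∧ dx_i and dx_i ∧ dx_i = 0. For each pair (i, j) with i < j, the coefficient of dx_i ∧ dx_j in alpha ∧ beta is (alpha_i * beta_j - alpha_j * beta_i). Collecting: alpha ∧ beta = (-3) dx ∧ dy + (-1) dx ∧ dz + (4) dy ∧ dz.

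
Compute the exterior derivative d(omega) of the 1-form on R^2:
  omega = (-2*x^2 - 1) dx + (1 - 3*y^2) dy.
d(omega) = 0

For a 1-form omega = sum_i f_i dx_i, the exterior derivative is
  d(omega) = sum_{i < j} (∂f_j/∂x_i - ∂f_i/∂x_j) dx_i ∧ dx_j.

Assembling: d(omega) = 0.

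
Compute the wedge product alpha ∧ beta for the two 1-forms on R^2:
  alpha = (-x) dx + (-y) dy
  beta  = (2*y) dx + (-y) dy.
alpha ∧ beta = (y*(x + 2*y)) dx ∧ dy

Distribute the wedge, using dx_i ∧ dx_j = -dx_j ∧ dx_i and dx_i ∧ dx_i = 0. For each pair (i, j) with i < j, the coefficient of dx_i ∧ dx_j in alpha ∧ beta is (alpha_i * beta_j - alpha_j * beta_i). Collecting: alpha ∧ beta = (y*(x + 2*y)) dx ∧ dy.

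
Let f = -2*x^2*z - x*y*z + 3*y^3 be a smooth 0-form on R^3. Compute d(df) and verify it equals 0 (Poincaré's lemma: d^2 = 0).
d(df) = 0

Step 1: df = sum_i (∂f/∂x_i) dx_i = (z*(-4*x - y)) dx + (-x*z + 9*y^2) dy + (x*(-2*x - y)) dz.
Step 2: Apply d again. Using the 1-form formula, the coefficient of dx ∧ dy in d(df) is ∂^2 f/∂x ∂y - ∂^2 f/∂y ∂x = (-z) - (-z) = 0 (equality of mixed partials for smooth f).
Similarly for dx ∧ dz and dy ∧ dz — all coefficients vanish. So d(df) = 0.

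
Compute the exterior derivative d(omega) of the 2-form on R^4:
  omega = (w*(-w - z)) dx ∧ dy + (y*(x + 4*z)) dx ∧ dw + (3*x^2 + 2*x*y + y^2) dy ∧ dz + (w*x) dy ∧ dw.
d(omega) = (-w + 6*x + 2*y) dx ∧ dy ∧ dz + (-w - x - 5*z) dx ∧ dy ∧ dw + (-4*y) dx ∧ dz ∧ dw

For a 2-form omega = sum_{i<j} g_{ij} dx_i ∧ dx_j, the exterior derivative is
  d(omega) = sum_{i<j} d(g_{ij}) ∧ dx_i ∧ dx_j = sum_{i<j, k} (∂g_{ij}/∂x_k) dx_k ∧ dx_i ∧ dx_j.
Expand each term, using dx_k ∧ dx_i ∧ dx_j = sgn(permutation) dx_{(a)} ∧ dx_{(b)} ∧ dx_{(c)} with (a < b < c) sorted:
  d(w*(-w - z)) includes (∂/∂z)(w*(-w - z)) dz = (-w) dz, which multiplied by dx ∧ dy gives (-w) dx ∧ dy ∧ dz
  d(w*(-w - z)) includes (∂/∂w)(w*(-w - z)) dw = (-2*w - z) dw, which multiplied by dx ∧ dy gives (-2*w - z) dx ∧ dy ∧ dw
  d(y*(x + 4*z)) includes (∂/∂y)(y*(x + 4*z)) dy = (x + 4*z) dy, which multiplied by dx ∧ dw gives (-x - 4*z) dx ∧ dy ∧ dw
  d(y*(x + 4*z)) includes (∂/∂z)(y*(x + 4*z)) dz = (4*y) dz, which multiplied by dx ∧ dw gives (-4*y) dx ∧ dz ∧ dw
  d(3*x^2 + 2*x*y + y^2) includes (∂/∂x)(3*x^2 + 2*x*y + y^2) dx = (6*x + 2*y) dx, which multiplied by dy ∧ dz gives (6*x + 2*y) dx ∧ dy ∧ dz
  d(w*x) includes (∂/∂x)(w*x) dx = (w) dx, which multiplied by dy ∧ dw gives (w) dx ∧ dy ∧ dw
Collecting like 3-forms: d(omega) = (-w + 6*x + 2*y) dx ∧ dy ∧ dz + (-w - x - 5*z) dx ∧ dy ∧ dw + (-4*y) dx ∧ dz ∧ dw.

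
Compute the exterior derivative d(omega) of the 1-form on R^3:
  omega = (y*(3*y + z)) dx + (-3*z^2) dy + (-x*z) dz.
d(omega) = (-6*y - z) dx ∧ dy + (-y - z) dx ∧ dz + (6*z) dy ∧ dz

For a 1-form omega = sum_i f_i dx_i, the exterior derivative is
  d(omega) = sum_{i < j} (∂f_j/∂x_i - ∂f_i/∂x_j) dx_i ∧ dx_j.
  coefficient of dx ∧ dy: ∂f_2/∂x - ∂f_1/∂y = ∂(-3*z^2)/∂x - ∂(y*(3*y + z))/∂y = -6*y - z
  coefficient of dx ∧ dz: ∂f_3/∂x - ∂f_1/∂z = ∂(-x*z)/∂x - ∂(y*(3*y + z))/∂z = -y - z
  coefficient of dy ∧ dz: ∂f_3/∂y - ∂f_2/∂z = ∂(-x*z)/∂y - ∂(-3*z^2)/∂z = 6*z
Assembling: d(omega) = (-6*y - z) dx ∧ dy + (-y - z) dx ∧ dz + (6*z) dy ∧ dz.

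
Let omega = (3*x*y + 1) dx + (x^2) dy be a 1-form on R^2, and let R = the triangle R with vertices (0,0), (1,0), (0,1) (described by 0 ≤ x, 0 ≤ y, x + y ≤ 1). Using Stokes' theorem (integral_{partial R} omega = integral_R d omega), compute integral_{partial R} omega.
integral_(partial R) omega = -1/6

Stokes: integral_partial_R omega = integral_R d omega with d omega = (∂Q/∂x - ∂P/∂y) dx ∧ dy.
  ∂Q/∂x = 2*x
  ∂P/∂y = 3*x
  integrand = ∂Q/∂x - ∂P/∂y = -x.
Integrating over R: integral_0^1 integral_0^{1-x} (-x) dy dx = -1/6.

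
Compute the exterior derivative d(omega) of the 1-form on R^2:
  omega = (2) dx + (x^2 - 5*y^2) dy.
d(omega) = (2*x) dx ∧ dy

For a 1-form omega = sum_i f_i dx_i, the exterior derivative is
  d(omega) = sum_{i < j} (∂f_j/∂x_i - ∂f_i/∂x_j) dx_i ∧ dx_j.
  coefficient of dx ∧ dy: ∂f_2/∂x - ∂f_1/∂y = ∂(x^2 - 5*y^2)/∂x - ∂(2)/∂y = 2*x
Assembling: d(omega) = (2*x) dx ∧ dy.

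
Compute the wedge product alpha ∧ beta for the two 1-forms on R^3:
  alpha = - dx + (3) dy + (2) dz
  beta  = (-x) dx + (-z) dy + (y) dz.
alpha ∧ beta = (3*x + z) dx ∧ dy + (2*x - y) dx ∧ dz + (3*y + 2*z) dy ∧ dz

Distribute the wedge, using dx_i ∧ dx_j = -dx_j ∧ dx_i and dx_i ∧ dx_i = 0. For each pair (i, j) with i < j, the coefficient of dx_i ∧ dx_j in alpha ∧ beta is (alpha_i * beta_j - alpha_j * beta_i). Collecting: alpha ∧ beta = (3*x + z) dx ∧ dy + (2*x - y) dx ∧ dz + (3*y + 2*z) dy ∧ dz.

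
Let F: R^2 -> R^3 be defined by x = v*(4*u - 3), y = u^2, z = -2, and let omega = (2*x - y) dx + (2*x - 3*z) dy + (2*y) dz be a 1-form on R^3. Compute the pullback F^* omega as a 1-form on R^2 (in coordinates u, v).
F^* omega = (12*u^2*v + 32*u*v^2 - 12*u*v + 12*u - 24*v^2) du + (-4*u^3 + 32*u^2*v + 3*u^2 - 48*u*v + 18*v) dv

Using F^*(f dg) = (f ∘ F) d(g ∘ F), substitute each coordinate x_i by F_i(u, v) in f_i, and replace dx_i by d F_i = (∂F_i/∂u) du + (∂F_i/∂v) dv.
  For the x component: f_1(F) = -u^2 + 8*u*v - 6*v; d F_1 = (4*v) du + (4*u - 3) dv
  For the y component: f_2(F) = 8*u*v - 6*v + 6; d F_2 = (2*u) du + (0) dv
  For the z component: f_3(F) = 2*u^2; d F_3 = (0) du + (0) dv
Combining and collecting du, dv coefficients:
  coeff of du: 12*u^2*v + 32*u*v^2 - 12*u*v + 12*u - 24*v^2
  coeff of dv: -4*u^3 + 32*u^2*v + 3*u^2 - 48*u*v + 18*v
F^* omega = (12*u^2*v + 32*u*v^2 - 12*u*v + 12*u - 24*v^2) du + (-4*u^3 + 32*u^2*v + 3*u^2 - 48*u*v + 18*v) dv.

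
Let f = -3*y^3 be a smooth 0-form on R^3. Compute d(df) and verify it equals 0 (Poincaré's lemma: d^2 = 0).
d(df) = 0

Step 1: df = sum_i (∂f/∂x_i) dx_i = (0) dx + (-9*y^2) dy + (0) dz.
Step 2: Apply d again. Using the 1-form formula, the coefficient of dx ∧ dy in d(df) is ∂^2 f/∂x ∂y - ∂^2 f/∂y ∂x = (0) - (0) = 0 (equality of mixed partials for smooth f).
Similarly for dx ∧ dz and dy ∧ dz — all coefficients vanish. So d(df) = 0.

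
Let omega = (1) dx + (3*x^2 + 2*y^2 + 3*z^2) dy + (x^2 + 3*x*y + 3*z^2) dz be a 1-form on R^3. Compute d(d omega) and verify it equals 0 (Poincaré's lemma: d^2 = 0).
d(d omega) = 0

Step 1: d omega = sum_{i<j} (∂f_j/∂x_i - ∂f_i/∂x_j) dx_i ∧ dx_j:
  coeff of dx ∧ dy: 6*x
  coeff of dx ∧ dz: 2*x + 3*y
  coeff of dy ∧ dz: 3*x - 6*z
Step 2: Apply d again to each 2-form coefficient. The only possible 3-form in R^3 is dx ∧ dy ∧ dz, with coefficient
  ∂(coeff of dy∧dz)/∂x - ∂(coeff of dx∧dz)/∂y + ∂(coeff of dx∧dy)/∂z
  = ∂/∂x (3*x - 6*z) - ∂/∂y (2*x + 3*y) + ∂/∂z (6*x).
Each of these terms simplifies to sums of mixed partials that cancel in pairs. The result is 0 (by equality of mixed partials for smooth functions — Schwarz / Clairaut).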